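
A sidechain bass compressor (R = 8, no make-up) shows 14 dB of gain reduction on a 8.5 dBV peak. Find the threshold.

Gain reduction = 8.5 − (-5.5) = 14 dB; output overshoot = GR / (R − 1) = 14 / 7 = 2 dB.
Threshold = output − output overshoot = -5.5 − 2 = -7.5 dBV.

-7.5 dBV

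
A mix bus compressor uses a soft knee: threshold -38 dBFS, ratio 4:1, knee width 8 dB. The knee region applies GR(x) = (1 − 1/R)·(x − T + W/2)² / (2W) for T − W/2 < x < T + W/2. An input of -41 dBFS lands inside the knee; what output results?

-41.046875 dBFS

x − T + W/2 = -41 − (-38) + 4 = 1.
GR = (1 − 1/4) × 1² / 16 = 0.75 × 1 / 16 = 0.046875 dB.
Output = -41 − 0.046875 = -41.046875 dBFS.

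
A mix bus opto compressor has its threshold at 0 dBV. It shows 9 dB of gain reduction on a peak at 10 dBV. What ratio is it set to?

Input overshoot = 10 − 0 = 10 dB.
Output overshoot = 10 − 9 = 1 dB.
Ratio = input overshoot / output overshoot = 10 / 1 = 10.

10:1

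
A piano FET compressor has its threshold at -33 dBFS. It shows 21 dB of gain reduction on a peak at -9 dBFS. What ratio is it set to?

8:1

Input overshoot = -9 − (-33) = 24 dB.
Output overshoot = 24 − 21 = 3 dB.
Ratio = input overshoot / output overshoot = 24 / 3 = 8.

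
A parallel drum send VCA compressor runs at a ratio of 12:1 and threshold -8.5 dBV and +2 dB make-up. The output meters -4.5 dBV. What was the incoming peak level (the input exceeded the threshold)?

Stripping the +2 dB make-up gives -6.5 dBV at the gain stage.
That's 2 dB above the -8.5 dBV threshold.
Undo the ratio: input overshoot = 2 × 12 = 24 dB, giving input = 15.5 dBV.

15.5 dBV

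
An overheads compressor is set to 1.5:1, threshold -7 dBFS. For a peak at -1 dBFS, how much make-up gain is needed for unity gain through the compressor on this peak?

2 dB

Without make-up, output = threshold + overshoot/1.5 = -7 + 4 = -3 dBFS.
Gap to target: 2 dB.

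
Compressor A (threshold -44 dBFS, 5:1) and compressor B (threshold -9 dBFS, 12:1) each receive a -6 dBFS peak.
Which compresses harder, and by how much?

A: GR = 38 − 38/5 = 30.4 dB.
B: GR = 3 − 3/12 = 2.75 dB.
A reduces 27.65 dB more.

A, by 27.65 dB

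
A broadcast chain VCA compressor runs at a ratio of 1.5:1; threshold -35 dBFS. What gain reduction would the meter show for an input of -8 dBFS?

-8 dBFS exceeds the threshold by 27 dB.
A 1.5:1 ratio leaves 18 dB of that excess.
GR = overshoot in − overshoot out = 27 − 18 = 9 dB.

9 dB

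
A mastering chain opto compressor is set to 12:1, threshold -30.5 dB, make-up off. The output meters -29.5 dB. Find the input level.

-18.5 dB

Post-compression overshoot = -29.5 − (-30.5) = 1 dB.
Before 12:1 compression the overshoot was 1 × 12 = 12 dB, so input = -30.5 + 12 = -18.5 dB.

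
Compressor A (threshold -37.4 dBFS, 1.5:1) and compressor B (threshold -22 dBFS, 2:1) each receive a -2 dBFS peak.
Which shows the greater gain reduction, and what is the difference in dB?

A, by 1.8 dB

A: 35.4 dB over, compressed to 23.6 dB over, so 11.8 dB of GR.
B: 20 dB over, compressed to 10 dB over, so 10 dB of GR.
A applies 1.8 dB more gain reduction.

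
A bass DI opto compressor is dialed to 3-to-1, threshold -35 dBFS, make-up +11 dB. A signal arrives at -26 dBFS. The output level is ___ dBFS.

-21 dBFS

The input is 9 dB above the -35 dBFS threshold.
The 9 dB excess becomes 3 dB after 3:1 reduction.
Output = -35 + 3 = -32 dBFS; make-up adds 11 dB, giving -21 dBFS.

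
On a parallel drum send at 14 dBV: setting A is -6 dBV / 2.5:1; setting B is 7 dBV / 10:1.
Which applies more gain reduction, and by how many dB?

A, by 5.7 dB

A: overshoot 20 dB → output overshoot 8 dB → GR 12 dB.
B: overshoot 7 dB → output overshoot 0.7 dB → GR 6.3 dB.
A reduces 5.7 dB more.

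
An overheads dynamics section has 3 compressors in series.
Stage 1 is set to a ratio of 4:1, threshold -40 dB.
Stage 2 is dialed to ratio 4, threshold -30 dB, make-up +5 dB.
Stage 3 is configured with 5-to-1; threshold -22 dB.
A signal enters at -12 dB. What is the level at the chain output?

-28 dB

Stage 1: overshoot 28 dB → 28/4 = 7 dB → -33 dB.
Stage 2: -33 dB ≤ -30 dB, so stage 2 doesn't engage; make-up brings it to -28 dB.
Stage 3: -28 dB ≤ -22 dB, so stage 3 doesn't engage; output -28 dB.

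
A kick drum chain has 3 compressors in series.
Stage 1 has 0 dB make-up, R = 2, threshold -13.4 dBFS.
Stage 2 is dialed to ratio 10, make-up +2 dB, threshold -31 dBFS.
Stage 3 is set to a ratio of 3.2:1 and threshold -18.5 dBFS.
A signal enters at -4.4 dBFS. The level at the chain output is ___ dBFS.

-26.79 dBFS

Stage 1: overshoot 9 dB → 9/2 = 4.5 dB → -8.9 dBFS.
Stage 2: -8.9 dBFS is 22.1 dB over -31 dBFS; at 10:1 that becomes 2.21 dB over, giving -28.79 dBFS; +2 dB make-up → -26.79 dBFS.
Stage 3: -26.79 dBFS is at or below the -18.5 dBFS threshold — no compression; output -26.79 dBFS.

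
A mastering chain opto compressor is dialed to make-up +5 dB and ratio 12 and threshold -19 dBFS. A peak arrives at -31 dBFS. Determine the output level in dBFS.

-31 dBFS is 12 dB below the -19 dBFS threshold, so no gain reduction is applied.
Make-up gain adds 5 dB: -31 + 5 = -26 dBFS.

-26 dBFS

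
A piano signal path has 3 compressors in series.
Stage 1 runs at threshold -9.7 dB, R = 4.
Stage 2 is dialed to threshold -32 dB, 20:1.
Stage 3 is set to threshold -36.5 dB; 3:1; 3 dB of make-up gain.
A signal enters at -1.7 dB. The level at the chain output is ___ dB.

Stage 1: -1.7 dB is 8 dB over -9.7 dB; at 4:1 that becomes 2 dB over, giving -7.7 dB.
Stage 2: 24.3 dB above -32 dB, reduced 20:1 to 1.215 dB above → -30.785 dB.
Stage 3: 5.715 dB above -36.5 dB, reduced 3:1 to 1.905 dB above → -34.595 dB; +3 dB make-up → -31.595 dB.

-31.595 dB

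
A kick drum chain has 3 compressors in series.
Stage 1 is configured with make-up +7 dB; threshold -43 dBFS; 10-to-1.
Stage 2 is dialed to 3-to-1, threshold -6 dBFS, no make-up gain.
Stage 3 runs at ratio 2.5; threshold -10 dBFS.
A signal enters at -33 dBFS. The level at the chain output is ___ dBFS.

-35 dBFS

Stage 1: overshoot 10 dB → 10/10 = 1 dB → -42 dBFS; +7 dB make-up → -35 dBFS.
Stage 2: -35 dBFS ≤ -6 dBFS, so stage 2 doesn't engage; output -35 dBFS.
Stage 3: -35 dBFS ≤ -10 dBFS, so stage 3 doesn't engage; output -35 dBFS.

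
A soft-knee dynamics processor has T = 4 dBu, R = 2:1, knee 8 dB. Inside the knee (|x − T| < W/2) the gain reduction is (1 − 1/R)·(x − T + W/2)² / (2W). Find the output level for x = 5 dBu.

4.21875 dBu

x − T + W/2 = 5 − 4 + 4 = 5.
GR = (1 − 1/2) × 5² / 16 = 0.5 × 25 / 16 = 0.78125 dB.
Output = 5 − 0.78125 = 4.21875 dBu.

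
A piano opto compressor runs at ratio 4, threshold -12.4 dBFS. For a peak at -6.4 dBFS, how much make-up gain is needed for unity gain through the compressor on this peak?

4.5 dB

Without make-up, output = threshold + overshoot/4 = -12.4 + 1.5 = -10.9 dBFS.
Gap to target: 4.5 dB.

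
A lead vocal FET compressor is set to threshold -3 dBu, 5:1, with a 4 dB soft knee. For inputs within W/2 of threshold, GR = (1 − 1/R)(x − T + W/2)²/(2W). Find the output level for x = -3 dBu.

-3.4 dBu

x − T + W/2 = -3 − (-3) + 2 = 2.
GR = (1 − 1/5) × 2² / 8 = 0.8 × 4 / 8 = 0.4 dB.
Output = -3 − 0.4 = -3.4 dBu.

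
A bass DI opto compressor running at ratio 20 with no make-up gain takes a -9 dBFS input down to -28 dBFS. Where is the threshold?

Let T be the threshold. Output overshoot = (input overshoot)/R, so -28 − T = (-9 − T)/20.
20·(-28 − T) = -9 − T → 19·T = -560 − (-9) = -551.
T = -551/19 = -29 dBFS.

-29 dBFS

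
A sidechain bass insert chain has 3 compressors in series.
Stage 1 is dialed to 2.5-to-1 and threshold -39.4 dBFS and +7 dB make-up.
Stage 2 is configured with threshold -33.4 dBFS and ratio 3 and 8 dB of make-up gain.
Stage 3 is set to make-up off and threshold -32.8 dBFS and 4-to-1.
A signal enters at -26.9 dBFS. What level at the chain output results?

-30.45 dBFS

Stage 1: -26.9 dBFS is 12.5 dB over -39.4 dBFS; at 2.5:1 that becomes 5 dB over, giving -34.4 dBFS; +7 dB make-up → -27.4 dBFS.
Stage 2: overshoot 6 dB → 6/3 = 2 dB → -31.4 dBFS; +8 dB make-up → -23.4 dBFS.
Stage 3: -23.4 dBFS is 9.4 dB over -32.8 dBFS; at 4:1 that becomes 2.35 dB over, giving -30.45 dBFS.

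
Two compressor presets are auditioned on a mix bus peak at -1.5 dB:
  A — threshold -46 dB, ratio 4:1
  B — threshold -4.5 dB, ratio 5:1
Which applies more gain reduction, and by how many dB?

A: overshoot 44.5 dB → output overshoot 11.125 dB → GR 33.375 dB.
B: overshoot 3 dB → output overshoot 0.6 dB → GR 2.4 dB.
Difference: 30.975 dB in favour of A.

A, by 30.975 dB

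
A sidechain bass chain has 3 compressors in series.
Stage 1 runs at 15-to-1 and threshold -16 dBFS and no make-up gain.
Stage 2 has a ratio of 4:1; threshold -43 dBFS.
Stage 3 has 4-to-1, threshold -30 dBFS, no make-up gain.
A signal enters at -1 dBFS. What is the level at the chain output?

Stage 1: overshoot 15 dB → 15/15 = 1 dB → -15 dBFS.
Stage 2: 28 dB above -43 dBFS, reduced 4:1 to 7 dB above → -36 dBFS.
Stage 3: -36 dBFS ≤ -30 dBFS, so stage 3 doesn't engage; output -36 dBFS.

-36 dBFS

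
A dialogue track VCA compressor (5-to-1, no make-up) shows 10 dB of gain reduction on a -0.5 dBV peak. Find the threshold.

Let T be the threshold. Output overshoot = (input overshoot)/R, so -10.5 − T = (-0.5 − T)/5.
5·(-10.5 − T) = -0.5 − T → 4·T = -52.5 − (-0.5) = -52.
T = -52/4 = -13 dBV.

-13 dBV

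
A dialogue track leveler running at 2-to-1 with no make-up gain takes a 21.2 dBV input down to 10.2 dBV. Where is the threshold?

Let T be the threshold. Output overshoot = (input overshoot)/R, so 10.2 − T = (21.2 − T)/2.
2·(10.2 − T) = 21.2 − T → 1·T = 20.4 − 21.2 = -0.8.
T = -0.8/1 = -0.8 dBV.

-0.8 dBV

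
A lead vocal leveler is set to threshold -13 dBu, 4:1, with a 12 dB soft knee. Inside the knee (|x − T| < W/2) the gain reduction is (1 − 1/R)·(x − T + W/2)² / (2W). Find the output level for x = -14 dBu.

x − T + W/2 = -14 − (-13) + 6 = 5.
GR = (1 − 1/4) × 5² / 24 = 0.75 × 25 / 24 = 0.78125 dB.
Output = -14 − 0.78125 = -14.78125 dBu.

-14.78125 dBu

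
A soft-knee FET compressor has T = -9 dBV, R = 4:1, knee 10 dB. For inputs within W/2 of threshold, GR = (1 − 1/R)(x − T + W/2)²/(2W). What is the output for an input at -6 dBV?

-8.4 dBV

x − T + W/2 = -6 − (-9) + 5 = 8.
GR = (1 − 1/4) × 8² / 20 = 0.75 × 64 / 20 = 2.4 dB.
Output = -6 − 2.4 = -8.4 dBV.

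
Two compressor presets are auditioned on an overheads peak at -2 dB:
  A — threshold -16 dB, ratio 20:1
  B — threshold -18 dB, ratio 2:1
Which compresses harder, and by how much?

A, by 5.3 dB

A: GR = 14 − 14/20 = 13.3 dB.
B: GR = 16 − 16/2 = 8 dB.
A applies 5.3 dB more gain reduction.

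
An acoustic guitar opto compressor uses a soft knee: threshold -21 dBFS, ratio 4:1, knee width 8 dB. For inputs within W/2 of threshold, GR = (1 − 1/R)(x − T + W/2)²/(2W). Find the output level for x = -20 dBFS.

x − T + W/2 = -20 − (-21) + 4 = 5.
GR = (1 − 1/4) × 5² / 16 = 0.75 × 25 / 16 = 1.171875 dB.
Output = -20 − 1.171875 = -21.171875 dBFS.

-21.171875 dBFS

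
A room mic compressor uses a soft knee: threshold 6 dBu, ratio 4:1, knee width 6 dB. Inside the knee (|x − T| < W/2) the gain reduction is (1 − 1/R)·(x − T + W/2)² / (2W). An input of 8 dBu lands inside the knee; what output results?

6.4375 dBu

x − T + W/2 = 8 − 6 + 3 = 5.
GR = (1 − 1/4) × 5² / 12 = 0.75 × 25 / 12 = 1.5625 dB.
Output = 8 − 1.5625 = 6.4375 dBu.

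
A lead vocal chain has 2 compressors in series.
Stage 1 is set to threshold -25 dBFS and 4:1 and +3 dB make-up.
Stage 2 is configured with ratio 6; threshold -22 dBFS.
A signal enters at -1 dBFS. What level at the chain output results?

-21 dBFS

Stage 1: overshoot 24 dB → 24/4 = 6 dB → -19 dBFS; +3 dB make-up → -16 dBFS.
Stage 2: overshoot 6 dB → 6/6 = 1 dB → -21 dBFS.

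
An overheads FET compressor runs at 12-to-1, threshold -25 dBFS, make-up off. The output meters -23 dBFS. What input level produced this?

-1 dBFS

Post-compression overshoot = -23 − (-25) = 2 dB.
Input overshoot = R × output overshoot = 24 dB → input = -25 + 24 = -1 dBFS.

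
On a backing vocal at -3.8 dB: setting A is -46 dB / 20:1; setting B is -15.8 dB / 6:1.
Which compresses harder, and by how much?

A: overshoot 42.2 dB → output overshoot 2.11 dB → GR 40.09 dB.
B: overshoot 12 dB → output overshoot 2 dB → GR 10 dB.
A applies 30.09 dB more gain reduction.

A, by 30.09 dB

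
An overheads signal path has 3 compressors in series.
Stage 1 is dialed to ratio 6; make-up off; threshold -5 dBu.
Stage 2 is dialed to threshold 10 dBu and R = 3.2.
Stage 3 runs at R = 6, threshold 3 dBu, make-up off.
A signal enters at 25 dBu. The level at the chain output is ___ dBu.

0 dBu

Stage 1: 25 dBu is 30 dB over -5 dBu; at 6:1 that becomes 5 dB over, giving 0 dBu.
Stage 2: 0 dBu ≤ 10 dBu, so stage 2 doesn't engage; output 0 dBu.
Stage 3: 0 dBu ≤ 3 dBu, so stage 3 doesn't engage; output 0 dBu.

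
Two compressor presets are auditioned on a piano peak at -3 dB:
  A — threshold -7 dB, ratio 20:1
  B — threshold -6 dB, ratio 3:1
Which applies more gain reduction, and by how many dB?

A: GR = 4 − 4/20 = 3.8 dB.
B: GR = 3 − 3/3 = 2 dB.
A applies 1.8 dB more gain reduction.

A, by 1.8 dB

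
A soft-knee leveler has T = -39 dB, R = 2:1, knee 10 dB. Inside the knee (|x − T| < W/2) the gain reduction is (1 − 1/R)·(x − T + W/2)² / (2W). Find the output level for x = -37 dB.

-38.225 dB

x − T + W/2 = -37 − (-39) + 5 = 7.
GR = (1 − 1/2) × 7² / 20 = 0.5 × 49 / 20 = 1.225 dB.
Output = -37 − 1.225 = -38.225 dB.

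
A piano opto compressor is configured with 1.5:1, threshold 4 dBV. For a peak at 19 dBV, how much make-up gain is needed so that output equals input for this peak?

5 dB

Overshoot 15 dB → 15/1.5 = 10 dB after compression, so the compressed level is 4 + 10 = 14 dBV.
Make-up = target − compressed = 19 − 14 = 5 dB.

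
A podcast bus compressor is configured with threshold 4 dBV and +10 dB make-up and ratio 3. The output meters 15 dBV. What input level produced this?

7 dBV

Before make-up, the level was 15 − 10 = 5 dBV.
That's 1 dB above the 4 dBV threshold.
Input overshoot = R × output overshoot = 3 dB → input = 4 + 3 = 7 dBV.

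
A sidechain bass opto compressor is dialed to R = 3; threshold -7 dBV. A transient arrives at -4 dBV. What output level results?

-6 dBV

The input is 3 dB above the -7 dBV threshold.
At 3:1 the overshoot is divided by 3, leaving 1 dB above threshold.
So the level is -7 + 1 = -6 dBV.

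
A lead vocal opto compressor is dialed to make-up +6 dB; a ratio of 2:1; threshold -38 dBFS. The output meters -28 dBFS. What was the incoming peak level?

-30 dBFS

Remove make-up: -28 − 6 = -34 dBFS.
That's 4 dB above the -38 dBFS threshold.
Before 2:1 compression the overshoot was 4 × 2 = 8 dB, so input = -38 + 8 = -30 dBFS.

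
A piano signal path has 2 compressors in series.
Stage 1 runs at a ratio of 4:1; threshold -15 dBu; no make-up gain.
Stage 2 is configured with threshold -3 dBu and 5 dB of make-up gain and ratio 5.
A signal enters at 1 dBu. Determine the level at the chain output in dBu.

-6 dBu

Stage 1: 16 dB above -15 dBu, reduced 4:1 to 4 dB above → -11 dBu.
Stage 2: -11 dBu is at or below the -3 dBu threshold — no compression; make-up brings it to -6 dBu.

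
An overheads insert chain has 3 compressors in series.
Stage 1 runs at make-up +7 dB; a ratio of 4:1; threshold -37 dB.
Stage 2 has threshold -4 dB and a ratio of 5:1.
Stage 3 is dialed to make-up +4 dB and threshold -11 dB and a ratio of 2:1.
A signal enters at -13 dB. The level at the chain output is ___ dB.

-20 dB

Stage 1: 24 dB above -37 dB, reduced 4:1 to 6 dB above → -31 dB; +7 dB make-up → -24 dB.
Stage 2: -24 dB ≤ -4 dB, so stage 2 doesn't engage; output -24 dB.
Stage 3: -24 dB ≤ -11 dB, so stage 3 doesn't engage; make-up brings it to -20 dB.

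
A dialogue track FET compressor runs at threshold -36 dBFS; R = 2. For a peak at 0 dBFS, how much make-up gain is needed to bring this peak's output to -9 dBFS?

Without make-up, output = threshold + overshoot/2 = -36 + 18 = -18 dBFS.
Gap to target: 9 dB.

9 dB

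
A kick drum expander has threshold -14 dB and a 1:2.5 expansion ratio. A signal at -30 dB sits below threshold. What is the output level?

-54 dB

Undershoot = (-14) − (-30) = 16 dB.
At 1:2.5, that expands to 40 dB under threshold.
Output = -14 − 40 = -54 dB.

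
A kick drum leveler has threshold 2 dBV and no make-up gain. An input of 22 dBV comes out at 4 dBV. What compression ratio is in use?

10:1

Input overshoot = 22 − 2 = 20 dB; output overshoot = 4 − 2 = 2 dB.
Ratio = 20 / 2 = 10.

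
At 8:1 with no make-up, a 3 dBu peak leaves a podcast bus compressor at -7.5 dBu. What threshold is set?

-9 dBu

Let T be the threshold. Output overshoot = (input overshoot)/R, so -7.5 − T = (3 − T)/8.
8·(-7.5 − T) = 3 − T → 7·T = -60 − 3 = -63.
T = -63/7 = -9 dBu.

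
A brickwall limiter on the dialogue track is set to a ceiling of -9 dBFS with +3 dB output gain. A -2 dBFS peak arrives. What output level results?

-6 dBFS

A brickwall limiter is an ∞:1 compressor: any input above the ceiling is clamped to -9 dBFS.
Output gain then adds 3 dB: -9 + 3 = -6 dBFS.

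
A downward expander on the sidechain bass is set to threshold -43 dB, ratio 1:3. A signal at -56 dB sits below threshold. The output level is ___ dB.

The input is 13 dB below the -43 dB threshold.
A 1:3 expander multiplies undershoot by 3: 13 × 3 = 39 dB below threshold.
Output = -43 − 39 = -82 dB.

-82 dB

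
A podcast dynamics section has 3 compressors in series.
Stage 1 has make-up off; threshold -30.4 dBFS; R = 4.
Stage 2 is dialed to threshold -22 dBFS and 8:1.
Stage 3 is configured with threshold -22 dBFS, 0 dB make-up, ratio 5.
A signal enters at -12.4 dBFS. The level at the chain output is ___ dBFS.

Stage 1: overshoot 18 dB → 18/4 = 4.5 dB → -25.9 dBFS.
Stage 2: -25.9 dBFS is at or below the -22 dBFS threshold — no compression; output -25.9 dBFS.
Stage 3: below threshold (-25.9 ≤ -22); passes unchanged; output -25.9 dBFS.

-25.9 dBFS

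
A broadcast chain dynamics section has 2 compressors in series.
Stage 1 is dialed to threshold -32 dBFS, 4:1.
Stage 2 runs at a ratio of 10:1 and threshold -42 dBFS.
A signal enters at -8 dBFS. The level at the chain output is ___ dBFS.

-40.4 dBFS

Stage 1: overshoot 24 dB → 24/4 = 6 dB → -26 dBFS.
Stage 2: 16 dB above -42 dBFS, reduced 10:1 to 1.6 dB above → -40.4 dBFS.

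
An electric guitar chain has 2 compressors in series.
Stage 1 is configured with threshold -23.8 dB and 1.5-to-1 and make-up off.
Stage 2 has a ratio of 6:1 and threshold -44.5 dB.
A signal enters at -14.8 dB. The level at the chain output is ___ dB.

-40.05 dB

Stage 1: -14.8 dB is 9 dB over -23.8 dB; at 1.5:1 that becomes 6 dB over, giving -17.8 dB.
Stage 2: overshoot 26.7 dB → 26.7/6 = 4.45 dB → -40.05 dB.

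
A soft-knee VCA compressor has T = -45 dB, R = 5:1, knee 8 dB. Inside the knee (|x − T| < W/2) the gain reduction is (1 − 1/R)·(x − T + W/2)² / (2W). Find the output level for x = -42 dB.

x − T + W/2 = -42 − (-45) + 4 = 7.
GR = (1 − 1/5) × 7² / 16 = 0.8 × 49 / 16 = 2.45 dB.
Output = -42 − 2.45 = -44.45 dB.

-44.45 dB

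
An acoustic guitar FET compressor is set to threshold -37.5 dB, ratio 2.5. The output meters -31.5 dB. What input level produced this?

That's 6 dB above the -37.5 dB threshold.
Undo the ratio: input overshoot = 6 × 2.5 = 15 dB, giving input = -22.5 dB.

-22.5 dB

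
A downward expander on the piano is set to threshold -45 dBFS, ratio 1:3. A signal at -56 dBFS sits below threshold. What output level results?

Undershoot = (-45) − (-56) = 11 dB.
At 1:3, that expands to 33 dB under threshold.
Output = -45 − 33 = -78 dBFS.

-78 dBFS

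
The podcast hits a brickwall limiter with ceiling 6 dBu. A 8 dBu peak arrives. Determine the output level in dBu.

6 dBu

At ∞:1, everything above 6 dBu is held at the ceiling.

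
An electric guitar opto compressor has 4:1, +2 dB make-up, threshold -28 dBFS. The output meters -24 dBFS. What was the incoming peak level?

Stripping the +2 dB make-up gives -26 dBFS at the gain stage.
Post-compression overshoot = -26 − (-28) = 2 dB.
Undo the ratio: input overshoot = 2 × 4 = 8 dB, giving input = -20 dBFS.

-20 dBFS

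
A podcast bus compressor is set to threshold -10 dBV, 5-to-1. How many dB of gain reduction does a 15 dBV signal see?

15 dBV exceeds the threshold by 25 dB.
At 5:1, output sits 25/5 = 5 dB above threshold.
GR = overshoot in − overshoot out = 25 − 5 = 20 dB.

20 dB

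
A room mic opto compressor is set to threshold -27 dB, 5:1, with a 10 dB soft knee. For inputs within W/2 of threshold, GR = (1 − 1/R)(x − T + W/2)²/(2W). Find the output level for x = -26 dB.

-27.44 dB

x − T + W/2 = -26 − (-27) + 5 = 6.
GR = (1 − 1/5) × 6² / 20 = 0.8 × 36 / 20 = 1.44 dB.
Output = -26 − 1.44 = -27.44 dB.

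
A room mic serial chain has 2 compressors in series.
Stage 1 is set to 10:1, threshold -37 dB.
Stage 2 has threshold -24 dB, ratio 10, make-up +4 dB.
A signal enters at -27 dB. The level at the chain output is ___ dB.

-32 dB

Stage 1: overshoot 10 dB → 10/10 = 1 dB → -36 dB.
Stage 2: -36 dB ≤ -24 dB, so stage 2 doesn't engage; make-up brings it to -32 dB.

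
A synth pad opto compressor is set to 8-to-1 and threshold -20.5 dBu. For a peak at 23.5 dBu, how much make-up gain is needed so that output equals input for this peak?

38.5 dB

Without make-up, output = threshold + overshoot/8 = -20.5 + 5.5 = -15 dBu.
Gap to target: 38.5 dB.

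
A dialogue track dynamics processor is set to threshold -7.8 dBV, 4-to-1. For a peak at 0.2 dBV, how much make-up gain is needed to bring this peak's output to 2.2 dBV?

8 dB

The peak compresses to -7.8 + 8/4 = -5.8 dBV.
To reach 2.2 dBV requires 2.2 − (-5.8) = 8 dB of make-up.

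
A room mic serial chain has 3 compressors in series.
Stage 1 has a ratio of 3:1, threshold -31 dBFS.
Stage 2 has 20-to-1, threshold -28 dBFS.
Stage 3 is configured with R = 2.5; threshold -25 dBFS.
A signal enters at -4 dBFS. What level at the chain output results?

-27.7 dBFS

Stage 1: -4 dBFS is 27 dB over -31 dBFS; at 3:1 that becomes 9 dB over, giving -22 dBFS.
Stage 2: 6 dB above -28 dBFS, reduced 20:1 to 0.3 dB above → -27.7 dBFS.
Stage 3: -27.7 dBFS is at or below the -25 dBFS threshold — no compression; output -27.7 dBFS.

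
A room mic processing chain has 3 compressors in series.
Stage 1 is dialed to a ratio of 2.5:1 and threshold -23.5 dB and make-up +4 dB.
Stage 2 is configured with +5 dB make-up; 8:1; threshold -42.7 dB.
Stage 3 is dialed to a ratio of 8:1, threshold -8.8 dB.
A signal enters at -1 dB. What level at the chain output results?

Stage 1: 22.5 dB above -23.5 dB, reduced 2.5:1 to 9 dB above → -14.5 dB; +4 dB make-up → -10.5 dB.
Stage 2: overshoot 32.2 dB → 32.2/8 = 4.025 dB → -38.675 dB; +5 dB make-up → -33.675 dB.
Stage 3: below threshold (-33.675 ≤ -8.8); passes unchanged; output -33.675 dB.

-33.675 dB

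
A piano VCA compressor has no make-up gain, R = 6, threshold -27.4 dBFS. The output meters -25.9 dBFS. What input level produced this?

-18.4 dBFS

Post-compression overshoot = -25.9 − (-27.4) = 1.5 dB.
Before 6:1 compression the overshoot was 1.5 × 6 = 9 dB, so input = -27.4 + 9 = -18.4 dBFS.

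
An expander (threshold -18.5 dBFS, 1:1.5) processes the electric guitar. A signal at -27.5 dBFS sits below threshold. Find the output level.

-32 dBFS

Undershoot = (-18.5) − (-27.5) = 9 dB.
At 1:1.5, that expands to 13.5 dB under threshold.
Output = -18.5 − 13.5 = -32 dBFS.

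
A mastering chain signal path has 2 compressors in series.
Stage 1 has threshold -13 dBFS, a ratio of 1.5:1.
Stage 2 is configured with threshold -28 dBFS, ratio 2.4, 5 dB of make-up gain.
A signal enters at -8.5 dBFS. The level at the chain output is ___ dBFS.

-15.5 dBFS

Stage 1: 4.5 dB above -13 dBFS, reduced 1.5:1 to 3 dB above → -10 dBFS.
Stage 2: -10 dBFS is 18 dB over -28 dBFS; at 2.4:1 that becomes 7.5 dB over, giving -20.5 dBFS; +5 dB make-up → -15.5 dBFS.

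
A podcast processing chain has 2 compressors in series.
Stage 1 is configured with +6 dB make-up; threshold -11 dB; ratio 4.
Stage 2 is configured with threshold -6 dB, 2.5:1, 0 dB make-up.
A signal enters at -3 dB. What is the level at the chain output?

-4.8 dB

Stage 1: 8 dB above -11 dB, reduced 4:1 to 2 dB above → -9 dB; +6 dB make-up → -3 dB.
Stage 2: overshoot 3 dB → 3/2.5 = 1.2 dB → -4.8 dB.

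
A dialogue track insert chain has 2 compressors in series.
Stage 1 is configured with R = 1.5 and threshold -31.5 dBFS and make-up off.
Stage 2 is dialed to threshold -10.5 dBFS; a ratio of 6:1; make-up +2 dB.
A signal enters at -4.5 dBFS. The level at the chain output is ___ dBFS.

-11.5 dBFS

Stage 1: -4.5 dBFS is 27 dB over -31.5 dBFS; at 1.5:1 that becomes 18 dB over, giving -13.5 dBFS.
Stage 2: -13.5 dBFS is at or below the -10.5 dBFS threshold — no compression; make-up brings it to -11.5 dBFS.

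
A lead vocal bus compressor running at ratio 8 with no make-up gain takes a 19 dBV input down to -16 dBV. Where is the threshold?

Gain reduction = 19 − (-16) = 35 dB; output overshoot = GR / (R − 1) = 35 / 7 = 5 dB.
Threshold = output − output overshoot = -16 − 5 = -21 dBV.

-21 dBV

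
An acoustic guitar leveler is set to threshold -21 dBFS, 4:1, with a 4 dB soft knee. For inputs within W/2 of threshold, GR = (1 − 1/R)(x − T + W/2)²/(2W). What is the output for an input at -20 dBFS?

x − T + W/2 = -20 − (-21) + 2 = 3.
GR = (1 − 1/4) × 3² / 8 = 0.75 × 9 / 8 = 0.84375 dB.
Output = -20 − 0.84375 = -20.84375 dBFS.

-20.84375 dBFS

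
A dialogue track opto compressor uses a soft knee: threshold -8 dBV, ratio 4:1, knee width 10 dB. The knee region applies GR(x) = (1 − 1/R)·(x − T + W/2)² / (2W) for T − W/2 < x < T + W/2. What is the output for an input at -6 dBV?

-7.8375 dBV

x − T + W/2 = -6 − (-8) + 5 = 7.
GR = (1 − 1/4) × 7² / 20 = 0.75 × 49 / 20 = 1.8375 dB.
Output = -6 − 1.8375 = -7.8375 dBV.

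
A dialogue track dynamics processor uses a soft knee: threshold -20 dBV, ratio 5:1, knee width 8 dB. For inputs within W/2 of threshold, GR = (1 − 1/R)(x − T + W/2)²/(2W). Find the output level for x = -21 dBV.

-21.45 dBV

x − T + W/2 = -21 − (-20) + 4 = 3.
GR = (1 − 1/5) × 3² / 16 = 0.8 × 9 / 16 = 0.45 dB.
Output = -21 − 0.45 = -21.45 dBV.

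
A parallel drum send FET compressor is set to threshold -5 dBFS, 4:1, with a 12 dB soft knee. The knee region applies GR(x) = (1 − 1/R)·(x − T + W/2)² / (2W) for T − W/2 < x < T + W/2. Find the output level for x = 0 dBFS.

x − T + W/2 = 0 − (-5) + 6 = 11.
GR = (1 − 1/4) × 11² / 24 = 0.75 × 121 / 24 = 3.78125 dB.
Output = 0 − 3.78125 = -3.78125 dBFS.

-3.78125 dBFS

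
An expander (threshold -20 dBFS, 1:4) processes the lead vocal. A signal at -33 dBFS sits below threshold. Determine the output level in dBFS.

The input is 13 dB below the -20 dBFS threshold.
A 1:4 expander multiplies undershoot by 4: 13 × 4 = 52 dB below threshold.
Output = -20 − 52 = -72 dBFS.

-72 dBFS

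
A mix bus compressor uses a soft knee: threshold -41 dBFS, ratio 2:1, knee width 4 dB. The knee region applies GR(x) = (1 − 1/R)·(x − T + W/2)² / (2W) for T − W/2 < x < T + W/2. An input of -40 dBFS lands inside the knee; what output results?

x − T + W/2 = -40 − (-41) + 2 = 3.
GR = (1 − 1/2) × 3² / 8 = 0.5 × 9 / 8 = 0.5625 dB.
Output = -40 − 0.5625 = -40.5625 dBFS.

-40.5625 dBFS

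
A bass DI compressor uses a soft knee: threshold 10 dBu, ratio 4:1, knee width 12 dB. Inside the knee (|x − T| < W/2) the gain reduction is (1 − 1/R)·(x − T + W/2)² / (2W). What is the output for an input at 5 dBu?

4.96875 dBu

x − T + W/2 = 5 − 10 + 6 = 1.
GR = (1 − 1/4) × 1² / 24 = 0.75 × 1 / 24 = 0.03125 dB.
Output = 5 − 0.03125 = 4.96875 dBu.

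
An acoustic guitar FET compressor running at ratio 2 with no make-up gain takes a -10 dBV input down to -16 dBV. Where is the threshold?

Input is 12 dB above T (since output overshoot × R = input overshoot: (-16 − T)·2 = -10 − T gives T = -22 dBV).
Check: -22 + (-10 − (-22))/2 = -22 + 6 = -16 dBV. ✓

-22 dBV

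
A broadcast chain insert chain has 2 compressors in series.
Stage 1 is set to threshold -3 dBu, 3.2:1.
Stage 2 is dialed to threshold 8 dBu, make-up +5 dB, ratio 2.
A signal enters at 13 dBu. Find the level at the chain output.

7 dBu

Stage 1: 16 dB above -3 dBu, reduced 3.2:1 to 5 dB above → 2 dBu.
Stage 2: below threshold (2 ≤ 8); passes unchanged; make-up brings it to 7 dBu.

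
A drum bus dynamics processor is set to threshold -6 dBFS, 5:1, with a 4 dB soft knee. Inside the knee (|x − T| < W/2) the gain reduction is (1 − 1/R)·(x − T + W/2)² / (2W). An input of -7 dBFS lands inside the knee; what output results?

-7.1 dBFS

x − T + W/2 = -7 − (-6) + 2 = 1.
GR = (1 − 1/5) × 1² / 8 = 0.8 × 1 / 8 = 0.1 dB.
Output = -7 − 0.1 = -7.1 dBFS.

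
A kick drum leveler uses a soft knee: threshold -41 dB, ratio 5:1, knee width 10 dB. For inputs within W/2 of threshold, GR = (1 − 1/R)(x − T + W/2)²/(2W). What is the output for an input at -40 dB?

-41.44 dB

x − T + W/2 = -40 − (-41) + 5 = 6.
GR = (1 − 1/5) × 6² / 20 = 0.8 × 36 / 20 = 1.44 dB.
Output = -40 − 1.44 = -41.44 dB.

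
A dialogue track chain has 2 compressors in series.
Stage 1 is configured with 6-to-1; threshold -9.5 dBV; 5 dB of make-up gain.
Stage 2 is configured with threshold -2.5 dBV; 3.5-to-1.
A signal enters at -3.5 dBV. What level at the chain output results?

-3.5 dBV

Stage 1: 6 dB above -9.5 dBV, reduced 6:1 to 1 dB above → -8.5 dBV; +5 dB make-up → -3.5 dBV.
Stage 2: -3.5 dBV ≤ -2.5 dBV, so stage 2 doesn't engage; output -3.5 dBV.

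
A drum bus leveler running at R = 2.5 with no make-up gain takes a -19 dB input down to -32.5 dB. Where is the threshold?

-41.5 dB

Let T be the threshold. Output overshoot = (input overshoot)/R, so -32.5 − T = (-19 − T)/2.5.
2.5·(-32.5 − T) = -19 − T → 1.5·T = -81.25 − (-19) = -62.25.
T = -62.25/1.5 = -41.5 dB.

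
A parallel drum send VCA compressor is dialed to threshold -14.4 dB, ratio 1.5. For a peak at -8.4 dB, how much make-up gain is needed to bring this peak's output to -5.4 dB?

Without make-up, output = threshold + overshoot/1.5 = -14.4 + 4 = -10.4 dB.
Gap to target: 5 dB.

5 dB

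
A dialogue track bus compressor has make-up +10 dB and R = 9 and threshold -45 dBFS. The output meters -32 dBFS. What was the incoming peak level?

-18 dBFS

Remove make-up: -32 − 10 = -42 dBFS.
That's 3 dB above the -45 dBFS threshold.
Input overshoot = R × output overshoot = 27 dB → input = -45 + 27 = -18 dBFS.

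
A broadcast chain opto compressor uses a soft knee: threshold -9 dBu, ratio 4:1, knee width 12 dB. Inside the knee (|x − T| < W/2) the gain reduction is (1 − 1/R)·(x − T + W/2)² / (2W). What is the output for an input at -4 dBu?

x − T + W/2 = -4 − (-9) + 6 = 11.
GR = (1 − 1/4) × 11² / 24 = 0.75 × 121 / 24 = 3.78125 dB.
Output = -4 − 3.78125 = -7.78125 dBu.

-7.78125 dBu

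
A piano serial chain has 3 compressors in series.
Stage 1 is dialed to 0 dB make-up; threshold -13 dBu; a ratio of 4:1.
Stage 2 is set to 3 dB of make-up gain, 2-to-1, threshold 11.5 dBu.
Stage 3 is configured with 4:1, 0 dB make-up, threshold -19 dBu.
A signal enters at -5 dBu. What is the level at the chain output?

Stage 1: 8 dB above -13 dBu, reduced 4:1 to 2 dB above → -11 dBu.
Stage 2: below threshold (-11 ≤ 11.5); passes unchanged; make-up brings it to -8 dBu.
Stage 3: 11 dB above -19 dBu, reduced 4:1 to 2.75 dB above → -16.25 dBu.

-16.25 dBu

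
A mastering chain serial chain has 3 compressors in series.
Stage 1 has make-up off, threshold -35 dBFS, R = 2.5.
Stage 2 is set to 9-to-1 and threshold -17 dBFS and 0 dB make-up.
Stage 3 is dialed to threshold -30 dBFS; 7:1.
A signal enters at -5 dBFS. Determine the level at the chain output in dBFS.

Stage 1: -5 dBFS is 30 dB over -35 dBFS; at 2.5:1 that becomes 12 dB over, giving -23 dBFS.
Stage 2: -23 dBFS ≤ -17 dBFS, so stage 2 doesn't engage; output -23 dBFS.
Stage 3: -23 dBFS is 7 dB over -30 dBFS; at 7:1 that becomes 1 dB over, giving -29 dBFS.

-29 dBFS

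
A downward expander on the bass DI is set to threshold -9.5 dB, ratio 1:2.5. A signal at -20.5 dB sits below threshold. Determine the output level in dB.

-37 dB

Below threshold, a 1:2.5 expander applies gain = (2.5−1)×(T − x) of attenuation.
(2.5−1) × 11 = 16.5 dB, so output = -20.5 − 16.5 = -37 dB.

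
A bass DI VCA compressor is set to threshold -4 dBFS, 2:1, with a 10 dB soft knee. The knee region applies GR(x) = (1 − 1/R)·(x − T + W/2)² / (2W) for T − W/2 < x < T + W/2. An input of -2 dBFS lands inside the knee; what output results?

x − T + W/2 = -2 − (-4) + 5 = 7.
GR = (1 − 1/2) × 7² / 20 = 0.5 × 49 / 20 = 1.225 dB.
Output = -2 − 1.225 = -3.225 dBFS.

-3.225 dBFS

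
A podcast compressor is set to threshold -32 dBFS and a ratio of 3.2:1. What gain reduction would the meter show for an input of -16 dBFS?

-16 dBFS exceeds the threshold by 16 dB.
After 3.2:1 compression the overshoot becomes 16/3.2 = 5 dB.
So the signal is attenuated by 16 − 5 = 11 dB.

11 dB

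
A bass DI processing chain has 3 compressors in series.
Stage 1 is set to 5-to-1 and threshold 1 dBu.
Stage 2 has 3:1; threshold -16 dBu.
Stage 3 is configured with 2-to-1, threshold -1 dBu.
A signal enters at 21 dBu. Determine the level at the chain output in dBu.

Stage 1: overshoot 20 dB → 20/5 = 4 dB → 5 dBu.
Stage 2: 5 dBu is 21 dB over -16 dBu; at 3:1 that becomes 7 dB over, giving -9 dBu.
Stage 3: below threshold (-9 ≤ -1); passes unchanged; output -9 dBu.

-9 dBu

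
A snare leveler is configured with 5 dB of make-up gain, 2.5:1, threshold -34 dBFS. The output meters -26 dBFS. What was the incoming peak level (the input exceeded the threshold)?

-26.5 dBFS

Stripping the +5 dB make-up gives -31 dBFS at the gain stage.
The compressed level sits -31 − (-34) = 3 dB over threshold.
Before 2.5:1 compression the overshoot was 3 × 2.5 = 7.5 dB, so input = -34 + 7.5 = -26.5 dBFS.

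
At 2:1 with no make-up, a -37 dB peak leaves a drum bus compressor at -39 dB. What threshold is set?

-41 dB

Input is 4 dB above T (since output overshoot × R = input overshoot: (-39 − T)·2 = -37 − T gives T = -41 dB).
Check: -41 + (-37 − (-41))/2 = -41 + 2 = -39 dB. ✓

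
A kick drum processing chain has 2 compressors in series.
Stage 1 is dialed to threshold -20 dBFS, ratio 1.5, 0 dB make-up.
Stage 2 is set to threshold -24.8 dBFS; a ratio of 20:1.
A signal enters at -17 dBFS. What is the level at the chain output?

Stage 1: -17 dBFS is 3 dB over -20 dBFS; at 1.5:1 that becomes 2 dB over, giving -18 dBFS.
Stage 2: overshoot 6.8 dB → 6.8/20 = 0.34 dB → -24.46 dBFS.

-24.46 dBFS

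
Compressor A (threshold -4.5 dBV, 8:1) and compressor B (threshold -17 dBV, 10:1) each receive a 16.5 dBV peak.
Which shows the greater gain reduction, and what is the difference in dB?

A: 21 dB over, compressed to 2.625 dB over, so 18.375 dB of GR.
B: 33.5 dB over, compressed to 3.35 dB over, so 30.15 dB of GR.
B reduces 11.775 dB more.

B, by 11.775 dB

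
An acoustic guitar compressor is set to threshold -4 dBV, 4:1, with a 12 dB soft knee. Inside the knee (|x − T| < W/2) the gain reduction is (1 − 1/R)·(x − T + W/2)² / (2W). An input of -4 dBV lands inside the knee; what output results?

-5.125 dBV

x − T + W/2 = -4 − (-4) + 6 = 6.
GR = (1 − 1/4) × 6² / 24 = 0.75 × 36 / 24 = 1.125 dB.
Output = -4 − 1.125 = -5.125 dBV.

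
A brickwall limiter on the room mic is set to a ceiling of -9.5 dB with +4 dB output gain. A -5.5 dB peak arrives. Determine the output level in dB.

At ∞:1, everything above -9.5 dB is held at the ceiling.
Output gain then adds 4 dB: -9.5 + 4 = -5.5 dB.

-5.5 dB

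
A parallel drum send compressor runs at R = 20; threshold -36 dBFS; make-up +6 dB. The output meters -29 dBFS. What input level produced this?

-16 dBFS

Remove make-up: -29 − 6 = -35 dBFS.
That's 1 dB above the -36 dBFS threshold.
Undo the ratio: input overshoot = 1 × 20 = 20 dB, giving input = -16 dBFS.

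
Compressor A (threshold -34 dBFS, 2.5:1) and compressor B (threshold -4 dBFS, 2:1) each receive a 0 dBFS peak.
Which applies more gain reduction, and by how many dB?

A, by 18.4 dB

A: 34 dB over, compressed to 13.6 dB over, so 20.4 dB of GR.
B: 4 dB over, compressed to 2 dB over, so 2 dB of GR.
A reduces 18.4 dB more.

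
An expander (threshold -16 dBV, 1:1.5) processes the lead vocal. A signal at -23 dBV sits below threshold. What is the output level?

The input is 7 dB below the -16 dBV threshold.
A 1:1.5 expander multiplies undershoot by 1.5: 7 × 1.5 = 10.5 dB below threshold.
Output = -16 − 10.5 = -26.5 dBV.

-26.5 dBV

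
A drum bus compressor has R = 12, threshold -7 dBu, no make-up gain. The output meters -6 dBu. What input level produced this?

Post-compression overshoot = -6 − (-7) = 1 dB.
Before 12:1 compression the overshoot was 1 × 12 = 12 dB, so input = -7 + 12 = 5 dBu.

5 dBu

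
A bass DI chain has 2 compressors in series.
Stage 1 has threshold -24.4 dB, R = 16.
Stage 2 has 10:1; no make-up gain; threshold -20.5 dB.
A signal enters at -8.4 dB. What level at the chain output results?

Stage 1: 16 dB above -24.4 dB, reduced 16:1 to 1 dB above → -23.4 dB.
Stage 2: -23.4 dB is at or below the -20.5 dB threshold — no compression; output -23.4 dB.

-23.4 dB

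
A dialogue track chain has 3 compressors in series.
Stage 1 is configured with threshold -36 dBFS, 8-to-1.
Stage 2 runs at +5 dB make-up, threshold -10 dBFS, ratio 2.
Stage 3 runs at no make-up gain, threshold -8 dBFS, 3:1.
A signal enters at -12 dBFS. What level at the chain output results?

-28 dBFS

Stage 1: 24 dB above -36 dBFS, reduced 8:1 to 3 dB above → -33 dBFS.
Stage 2: below threshold (-33 ≤ -10); passes unchanged; make-up brings it to -28 dBFS.
Stage 3: -28 dBFS is at or below the -8 dBFS threshold — no compression; output -28 dBFS.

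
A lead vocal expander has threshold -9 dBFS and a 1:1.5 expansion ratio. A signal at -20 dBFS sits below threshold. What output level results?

-25.5 dBFS

The input is 11 dB below the -9 dBFS threshold.
A 1:1.5 expander multiplies undershoot by 1.5: 11 × 1.5 = 16.5 dB below threshold.
Output = -9 − 16.5 = -25.5 dBFS.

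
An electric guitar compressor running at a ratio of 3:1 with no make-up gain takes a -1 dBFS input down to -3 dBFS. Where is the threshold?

Let T be the threshold. Output overshoot = (input overshoot)/R, so -3 − T = (-1 − T)/3.
3·(-3 − T) = -1 − T → 2·T = -9 − (-1) = -8.
T = -8/2 = -4 dBFS.

-4 dBFS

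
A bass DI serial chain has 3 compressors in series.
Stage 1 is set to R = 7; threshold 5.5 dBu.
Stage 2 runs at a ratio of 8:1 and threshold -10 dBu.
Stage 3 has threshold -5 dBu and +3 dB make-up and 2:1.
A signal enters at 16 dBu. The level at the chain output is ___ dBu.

-4.875 dBu

Stage 1: overshoot 10.5 dB → 10.5/7 = 1.5 dB → 7 dBu.
Stage 2: 7 dBu is 17 dB over -10 dBu; at 8:1 that becomes 2.125 dB over, giving -7.875 dBu.
Stage 3: -7.875 dBu is at or below the -5 dBu threshold — no compression; make-up brings it to -4.875 dBu.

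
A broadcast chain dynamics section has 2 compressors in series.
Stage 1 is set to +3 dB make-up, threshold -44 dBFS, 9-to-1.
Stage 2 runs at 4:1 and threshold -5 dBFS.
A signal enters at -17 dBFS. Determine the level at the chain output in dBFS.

Stage 1: overshoot 27 dB → 27/9 = 3 dB → -41 dBFS; +3 dB make-up → -38 dBFS.
Stage 2: -38 dBFS is at or below the -5 dBFS threshold — no compression; output -38 dBFS.

-38 dBFS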